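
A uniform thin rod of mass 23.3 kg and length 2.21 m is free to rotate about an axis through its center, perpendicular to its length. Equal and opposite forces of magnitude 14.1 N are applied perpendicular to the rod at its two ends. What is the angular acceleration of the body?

α ≈ 3.29 rad/s²

I = (1/12)ML² = (1/12)(23.3)(2.21)² = 9.483 kg·m².
The couple gives τ = F·(L/2) + F·(L/2) = F L = (14.1)(2.21) = 31.16 N·m.
Newton's second law for rotation, τ = Iα, gives α = τ/I = 31.16/9.483 = 3.286 rad/s².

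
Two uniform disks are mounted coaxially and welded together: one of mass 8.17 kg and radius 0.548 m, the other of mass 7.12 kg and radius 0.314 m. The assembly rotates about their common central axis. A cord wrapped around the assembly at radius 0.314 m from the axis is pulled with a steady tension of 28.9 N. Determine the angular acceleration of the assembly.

α ≈ 5.75 rad/s²

I = ½M₁R₁² + ½M₂R₂² = ½(8.17)(0.548)² + ½(7.12)(0.314)² = 1.578 kg·m².
τ = F r = (28.9)(0.314) = 9.075 N·m.
α = τ/I = 9.075/1.578 = 5.752 rad/s².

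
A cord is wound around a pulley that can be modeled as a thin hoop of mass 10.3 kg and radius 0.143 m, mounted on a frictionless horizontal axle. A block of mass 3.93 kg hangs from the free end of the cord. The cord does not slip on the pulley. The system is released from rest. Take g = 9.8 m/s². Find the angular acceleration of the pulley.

I = MR² = (10.3)(0.143)² = 0.2106 kg·m².
Block: mg − T = ma. Pulley: TR = Iα. No-slip: a = αR, so T = (I/R²)a = 10.30·a.
Then mg = (m + 10.30)a, so a = (3.93)(9.8)/(3.93 + 10.30) = 2.707 m/s².
α = a/R = 2.707/0.143 = 18.93 rad/s².

α ≈ 18.9 rad/s²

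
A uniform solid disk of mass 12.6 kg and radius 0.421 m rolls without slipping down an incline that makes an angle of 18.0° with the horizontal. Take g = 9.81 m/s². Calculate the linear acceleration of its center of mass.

Translation along the incline: Mg sinθ − f = Ma.
Rotation about the center: fR = Iα with I = ½MR². No-slip gives a = αR, so f = (I/R²)a = (1/2)M a.
Substituting: Mg sinθ = (1 + 0.5000)Ma, so a = g sinθ/(1 + 0.5000) = (9.81) sin 18.0° / 1.500 = 2.021 m/s².

a ≈ 2.02 m/s²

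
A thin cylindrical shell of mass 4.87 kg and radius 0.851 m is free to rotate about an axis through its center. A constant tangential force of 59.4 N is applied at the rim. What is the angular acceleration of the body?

I = MR² = (4.87)(0.851)² = 3.527 kg·m².
τ = F R = (59.4)(0.851) = 50.55 N·m.
From τ = Iα: α = 50.55/3.527 = 14.33 rad/s².

α ≈ 14.3 rad/s²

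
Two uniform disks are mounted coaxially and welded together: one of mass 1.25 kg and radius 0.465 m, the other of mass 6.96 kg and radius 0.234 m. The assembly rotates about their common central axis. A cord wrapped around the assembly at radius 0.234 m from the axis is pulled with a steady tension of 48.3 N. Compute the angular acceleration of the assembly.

α ≈ 34.7 rad/s²

I = ½M₁R₁² + ½M₂R₂² = ½(1.25)(0.465)² + ½(6.96)(0.234)² = 0.3257 kg·m².
τ = F r = (48.3)(0.234) = 11.30 N·m.
α = τ/I = 11.30/0.3257 = 34.70 rad/s².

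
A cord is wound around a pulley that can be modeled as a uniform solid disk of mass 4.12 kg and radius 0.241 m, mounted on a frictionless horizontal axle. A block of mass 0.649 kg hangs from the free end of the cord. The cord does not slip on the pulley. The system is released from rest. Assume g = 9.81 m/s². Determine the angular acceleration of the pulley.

α ≈ 9.75 rad/s²

I = ½MR² = (1/2)(4.12)(0.241)² = 0.1196 kg·m².
Block: mg − T = ma. Pulley: TR = Iα. No-slip: a = αR, so T = (I/R²)a = 2.060·a.
Then mg = (m + 2.060)a, so a = (0.649)(9.81)/(0.649 + 2.060) = 2.350 m/s².
α = a/R = 2.350/0.241 = 9.752 rad/s².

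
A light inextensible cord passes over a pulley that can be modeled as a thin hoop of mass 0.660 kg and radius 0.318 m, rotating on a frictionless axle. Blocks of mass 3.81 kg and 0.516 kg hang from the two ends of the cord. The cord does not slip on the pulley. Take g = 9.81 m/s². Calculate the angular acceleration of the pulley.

α ≈ 20.4 rad/s²

I = MR² = (0.660)(0.318)² = 0.06674 kg·m².
Heavier block: m₁g − T₁ = m₁a. Lighter block: T₂ − m₂g = m₂a.
Pulley: (T₁ − T₂)R = Iα = I(a/R), so T₁ − T₂ = (I/R²)a = 1·M_p a = 0.6600·a.
Adding the three: (m₁ − m₂)g = (m₁ + m₂ + 0.6600)a, so a = (3.81 − 0.516)(9.81)/(3.81 + 0.516 + 0.6600) = 6.481 m/s².
α = a/R = 6.481/0.318 = 20.38 rad/s².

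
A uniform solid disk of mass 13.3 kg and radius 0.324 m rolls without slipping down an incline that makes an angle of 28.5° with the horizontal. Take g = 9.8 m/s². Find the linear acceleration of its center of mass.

Translation along the incline: Mg sinθ − f = Ma.
Rotation about the center: fR = Iα with I = ½MR². No-slip gives a = αR, so f = (I/R²)a = (1/2)M a.
Substituting: Mg sinθ = (1 + 0.5000)Ma, so a = g sinθ/(1 + 0.5000) = (9.8) sin 28.5° / 1.500 = 3.117 m/s².

a ≈ 3.12 m/s²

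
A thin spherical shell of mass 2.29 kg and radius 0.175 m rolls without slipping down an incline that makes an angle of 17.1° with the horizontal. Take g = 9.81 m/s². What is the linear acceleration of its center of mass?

a ≈ 1.73 m/s²

Translation along the incline: Mg sinθ − f = Ma.
Rotation about the center: fR = Iα with I = (2/3)MR². No-slip gives a = αR, so f = (I/R²)a = (2/3)M a.
Substituting: Mg sinθ = (1 + 0.6667)Ma, so a = g sinθ/(1 + 0.6667) = (9.81) sin 17.1° / 1.667 = 1.731 m/s².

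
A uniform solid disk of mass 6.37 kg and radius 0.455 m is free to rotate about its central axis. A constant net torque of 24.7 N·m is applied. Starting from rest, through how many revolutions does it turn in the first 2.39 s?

≈ 17.0 revolutions

I = ½MR² = (1/2)(6.37)(0.455)² = 0.6594 kg·m².
α = τ/I = 24.7/0.6594 = 37.46 rad/s².
θ = ½αt² = ½(37.46)(2.39)² = 107.0 rad.
Revolutions = θ/(2π) = 17.03.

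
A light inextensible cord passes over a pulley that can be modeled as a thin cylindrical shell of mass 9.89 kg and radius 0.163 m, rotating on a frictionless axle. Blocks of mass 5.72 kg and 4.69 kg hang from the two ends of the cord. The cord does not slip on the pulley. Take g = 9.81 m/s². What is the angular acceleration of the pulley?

α ≈ 3.05 rad/s²

I = MR² = (9.89)(0.163)² = 0.2628 kg·m².
Heavier block: m₁g − T₁ = m₁a. Lighter block: T₂ − m₂g = m₂a.
Pulley: (T₁ − T₂)R = Iα = I(a/R), so T₁ − T₂ = (I/R²)a = 1·M_p a = 9.890·a.
Adding the three: (m₁ − m₂)g = (m₁ + m₂ + 9.890)a, so a = (5.72 − 4.69)(9.81)/(5.72 + 4.69 + 9.890) = 0.4977 m/s².
α = a/R = 0.4977/0.163 = 3.054 rad/s².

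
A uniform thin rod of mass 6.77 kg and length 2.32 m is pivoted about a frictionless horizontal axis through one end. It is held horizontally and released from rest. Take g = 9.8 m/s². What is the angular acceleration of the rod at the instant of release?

About the pivot, I = (1/3)ML² = (1/3)(6.77)(2.32)² = 12.15 kg·m².
The weight acts at the center, a distance L/2 = 1.160 m from the pivot; τ = Mg(L/2) = 76.96 N·m.
α = τ/I = 76.96/12.15 = 6.336 rad/s².
(Equivalently α = (3g/(2L)) = 6.336 rad/s².)

α ≈ 6.34 rad/s²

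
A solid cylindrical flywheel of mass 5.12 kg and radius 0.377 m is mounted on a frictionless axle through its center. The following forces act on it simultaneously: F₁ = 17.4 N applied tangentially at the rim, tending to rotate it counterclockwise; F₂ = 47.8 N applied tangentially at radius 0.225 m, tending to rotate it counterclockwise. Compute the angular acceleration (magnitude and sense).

I = ½MR² = (1/2)(5.12)(0.377)² = 0.3639 kg·m².
Taking counterclockwise as positive: τ₁ = +(17.4)(0.377) = +6.560 N·m; τ₂ = +(47.8)(0.225) = +10.75 N·m.
Net torque τ = 17.31 N·m.
α = τ/I = 17.31/0.3639 = 47.59 rad/s².

α ≈ 47.6 rad/s², counterclockwise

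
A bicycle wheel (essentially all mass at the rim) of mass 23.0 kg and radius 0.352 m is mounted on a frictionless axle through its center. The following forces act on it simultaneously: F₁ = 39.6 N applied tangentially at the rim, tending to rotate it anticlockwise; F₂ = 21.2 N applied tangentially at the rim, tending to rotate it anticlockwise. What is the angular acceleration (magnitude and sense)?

α ≈ 7.51 rad/s², anticlockwise

I = MR² = (23.0)(0.352)² = 2.850 kg·m².
Taking anticlockwise as positive: τ₁ = +(39.6)(0.352) = +13.94 N·m; τ₂ = +(21.2)(0.352) = +7.462 N·m.
Net torque τ = 21.40 N·m.
α = τ/I = 21.40/2.850 = 7.510 rad/s².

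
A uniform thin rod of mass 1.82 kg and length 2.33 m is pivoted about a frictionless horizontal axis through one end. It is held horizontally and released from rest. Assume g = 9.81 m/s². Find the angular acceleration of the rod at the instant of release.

About the pivot, I = (1/3)ML² = (1/3)(1.82)(2.33)² = 3.294 kg·m².
The weight acts at the center, a distance L/2 = 1.165 m from the pivot; τ = Mg(L/2) = 20.80 N·m.
α = τ/I = 20.80/3.294 = 6.315 rad/s².

α ≈ 6.32 rad/s²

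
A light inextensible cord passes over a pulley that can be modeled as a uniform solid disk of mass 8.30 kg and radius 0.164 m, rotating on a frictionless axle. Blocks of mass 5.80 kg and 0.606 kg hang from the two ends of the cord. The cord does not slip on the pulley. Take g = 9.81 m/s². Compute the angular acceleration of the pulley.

I = ½MR² = (1/2)(8.30)(0.164)² = 0.1116 kg·m².
Heavier block: m₁g − T₁ = m₁a. Lighter block: T₂ − m₂g = m₂a.
Pulley: (T₁ − T₂)R = Iα = I(a/R), so T₁ − T₂ = (I/R²)a = (1/2)M_p a = 4.150·a.
Adding the three: (m₁ − m₂)g = (m₁ + m₂ + 4.150)a, so a = (5.80 − 0.606)(9.81)/(5.80 + 0.606 + 4.150) = 4.827 m/s².
α = a/R = 4.827/0.164 = 29.43 rad/s².

α ≈ 29.4 rad/s²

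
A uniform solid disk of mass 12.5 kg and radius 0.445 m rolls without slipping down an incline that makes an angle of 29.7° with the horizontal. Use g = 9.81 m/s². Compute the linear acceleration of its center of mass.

a ≈ 3.24 m/s²

Translation along the incline: Mg sinθ − f = Ma.
Rotation about the center: fR = Iα with I = ½MR². No-slip gives a = αR, so f = (I/R²)a = (1/2)M a.
Substituting: Mg sinθ = (1 + 0.5000)Ma, so a = g sinθ/(1 + 0.5000) = (9.81) sin 29.7° / 1.500 = 3.240 m/s².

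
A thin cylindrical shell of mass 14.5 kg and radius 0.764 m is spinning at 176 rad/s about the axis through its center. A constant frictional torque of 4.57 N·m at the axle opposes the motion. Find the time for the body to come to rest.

I = MR² = (14.5)(0.764)² = 8.464 kg·m².
The net torque has magnitude 4.57 N·m, opposing ω.
|α| = τ/I = 4.570/8.464 = 0.5400 rad/s² (deceleration).
0 = ω₀ − |α|t ⇒ t = ω₀/|α| = 176/0.5400 = 326.0 s.

t ≈ 326 s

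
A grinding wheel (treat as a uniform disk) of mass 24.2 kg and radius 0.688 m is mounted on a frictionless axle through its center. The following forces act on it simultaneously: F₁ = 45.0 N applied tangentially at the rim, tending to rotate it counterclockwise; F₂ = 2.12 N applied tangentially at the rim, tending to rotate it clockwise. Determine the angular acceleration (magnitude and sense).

α ≈ 5.15 rad/s², counterclockwise

I = ½MR² = (1/2)(24.2)(0.688)² = 5.727 kg·m².
Taking counterclockwise as positive: τ₁ = +(45.0)(0.688) = +30.96 N·m; τ₂ = −(2.12)(0.688) = −1.459 N·m.
Net torque τ = 29.50 N·m.
α = τ/I = 29.50/5.727 = 5.151 rad/s².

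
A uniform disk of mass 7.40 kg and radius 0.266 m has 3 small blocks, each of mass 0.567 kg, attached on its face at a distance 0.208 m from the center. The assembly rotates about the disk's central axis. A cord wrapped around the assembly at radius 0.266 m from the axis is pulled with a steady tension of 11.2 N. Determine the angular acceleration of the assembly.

I_disk = ½MR² = ½(7.40)(0.266)² = 0.2618 kg·m².
I_blocks = 3·m·r² = 3(0.567)(0.208)² = 0.07359 kg·m².
Total I = 0.3354 kg·m².
τ = F r = (11.2)(0.266) = 2.979 N·m.
α = τ/I = 2.979/0.3354 = 8.883 rad/s².

α ≈ 8.88 rad/s²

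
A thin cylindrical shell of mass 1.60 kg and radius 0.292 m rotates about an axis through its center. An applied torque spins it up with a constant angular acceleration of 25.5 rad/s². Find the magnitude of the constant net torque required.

I = MR² = (1.60)(0.292)² = 0.1364 kg·m².
τ = Iα = (0.1364)(25.50) = 3.479 N·m.

τ ≈ 3.48 N·m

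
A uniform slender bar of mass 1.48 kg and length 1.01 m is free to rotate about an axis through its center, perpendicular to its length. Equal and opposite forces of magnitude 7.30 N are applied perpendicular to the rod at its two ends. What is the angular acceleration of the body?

I = (1/12)ML² = (1/12)(1.48)(1.01)² = 0.1258 kg·m².
The couple gives τ = F·(L/2) + F·(L/2) = F L = (7.30)(1.01) = 7.373 N·m.
Newton's second law for rotation, τ = Iα, gives α = τ/I = 7.373/0.1258 = 58.60 rad/s².

α ≈ 58.6 rad/s²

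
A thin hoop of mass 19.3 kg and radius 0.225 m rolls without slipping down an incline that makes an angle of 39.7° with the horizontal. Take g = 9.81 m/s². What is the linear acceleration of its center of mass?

a ≈ 3.13 m/s²

Translation along the incline: Mg sinθ − f = Ma.
Rotation about the center: fR = Iα with I = MR². No-slip gives a = αR, so f = (I/R²)a = M a.
Substituting: Mg sinθ = (1 + 1.000)Ma, so a = g sinθ/(1 + 1.000) = (9.81) sin 39.7° / 2.000 = 3.133 m/s².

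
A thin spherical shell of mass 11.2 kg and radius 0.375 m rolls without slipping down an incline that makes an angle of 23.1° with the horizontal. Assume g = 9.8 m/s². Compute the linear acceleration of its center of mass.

Translation along the incline: Mg sinθ − f = Ma.
Rotation about the center: fR = Iα with I = (2/3)MR². No-slip gives a = αR, so f = (I/R²)a = (2/3)M a.
Substituting: Mg sinθ = (1 + 0.6667)Ma, so a = g sinθ/(1 + 0.6667) = (9.8) sin 23.1° / 1.667 = 2.307 m/s².

a ≈ 2.31 m/s²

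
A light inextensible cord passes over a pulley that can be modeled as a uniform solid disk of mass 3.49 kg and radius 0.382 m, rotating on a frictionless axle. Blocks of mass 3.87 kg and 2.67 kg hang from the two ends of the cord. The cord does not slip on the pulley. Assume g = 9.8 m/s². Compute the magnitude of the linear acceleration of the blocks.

a ≈ 1.42 m/s²

I = ½MR² = (1/2)(3.49)(0.382)² = 0.2546 kg·m².
Heavier block: m₁g − T₁ = m₁a. Lighter block: T₂ − m₂g = m₂a.
Pulley: (T₁ − T₂)R = Iα = I(a/R), so T₁ − T₂ = (I/R²)a = (1/2)M_p a = 1.745·a.
Adding the three: (m₁ − m₂)g = (m₁ + m₂ + 1.745)a, so a = (3.87 − 2.67)(9.8)/(3.87 + 2.67 + 1.745) = 1.419 m/s².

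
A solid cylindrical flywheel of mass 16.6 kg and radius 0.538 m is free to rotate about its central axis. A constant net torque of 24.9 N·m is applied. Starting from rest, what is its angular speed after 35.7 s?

I = ½MR² = (1/2)(16.6)(0.538)² = 2.402 kg·m².
α = τ/I = 24.9/2.402 = 10.36 rad/s².
ω = ω₀ + αt = 0 + (10.36)(35.7) = 370.0 rad/s.

ω ≈ 370 rad/s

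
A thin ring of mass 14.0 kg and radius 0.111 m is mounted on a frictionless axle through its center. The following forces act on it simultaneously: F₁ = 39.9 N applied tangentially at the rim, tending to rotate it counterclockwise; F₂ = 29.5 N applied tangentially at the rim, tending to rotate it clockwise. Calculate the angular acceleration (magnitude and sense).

α ≈ 6.69 rad/s², counterclockwise

I = MR² = (14.0)(0.111)² = 0.1725 kg·m².
Taking counterclockwise as positive: τ₁ = +(39.9)(0.111) = +4.429 N·m; τ₂ = −(29.5)(0.111) = −3.275 N·m.
Net torque τ = 1.154 N·m.
α = τ/I = 1.154/0.1725 = 6.692 rad/s².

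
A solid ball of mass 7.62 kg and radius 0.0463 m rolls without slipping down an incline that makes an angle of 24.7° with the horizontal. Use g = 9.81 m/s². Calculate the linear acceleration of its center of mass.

Translation along the incline: Mg sinθ − f = Ma.
Rotation about the center: fR = Iα with I = (2/5)MR². No-slip gives a = αR, so f = (I/R²)a = (2/5)M a.
Substituting: Mg sinθ = (1 + 0.4000)Ma, so a = g sinθ/(1 + 0.4000) = (9.81) sin 24.7° / 1.400 = 2.928 m/s².

a ≈ 2.93 m/s²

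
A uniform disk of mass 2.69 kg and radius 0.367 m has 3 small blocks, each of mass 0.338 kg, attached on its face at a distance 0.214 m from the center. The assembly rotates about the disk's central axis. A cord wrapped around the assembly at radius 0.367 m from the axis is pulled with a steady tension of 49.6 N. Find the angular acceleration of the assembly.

I_disk = ½MR² = ½(2.69)(0.367)² = 0.1812 kg·m².
I_blocks = 3·m·r² = 3(0.338)(0.214)² = 0.04644 kg·m².
Total I = 0.2276 kg·m².
τ = F r = (49.6)(0.367) = 18.20 N·m.
α = τ/I = 18.20/0.2276 = 79.98 rad/s².

α ≈ 80.0 rad/s²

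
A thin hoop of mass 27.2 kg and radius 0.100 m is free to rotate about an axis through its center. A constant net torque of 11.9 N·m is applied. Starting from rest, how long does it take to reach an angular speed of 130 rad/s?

I = MR² = (27.2)(0.100)² = 0.2720 kg·m².
α = τ/I = 11.9/0.2720 = 43.75 rad/s².
ω = αt ⇒ t = ω/α = 130/43.75 = 2.971 s.

t ≈ 2.97 s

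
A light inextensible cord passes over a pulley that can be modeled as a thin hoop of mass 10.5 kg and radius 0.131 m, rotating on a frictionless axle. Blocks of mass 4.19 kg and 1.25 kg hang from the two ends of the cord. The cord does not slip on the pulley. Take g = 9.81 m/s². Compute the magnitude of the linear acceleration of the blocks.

I = MR² = (10.5)(0.131)² = 0.1802 kg·m².
Heavier block: m₁g − T₁ = m₁a. Lighter block: T₂ − m₂g = m₂a.
Pulley: (T₁ − T₂)R = Iα = I(a/R), so T₁ − T₂ = (I/R²)a = 1·M_p a = 10.50·a.
Adding the three: (m₁ − m₂)g = (m₁ + m₂ + 10.50)a, so a = (4.19 − 1.25)(9.81)/(4.19 + 1.25 + 10.50) = 1.809 m/s².

a ≈ 1.81 m/s²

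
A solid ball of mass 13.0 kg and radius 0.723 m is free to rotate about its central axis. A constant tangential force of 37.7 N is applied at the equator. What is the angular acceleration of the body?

α ≈ 10.0 rad/s²

I = (2/5)MR² = (2/5)(13.0)(0.723)² = 2.718 kg·m².
τ = F R = (37.7)(0.723) = 27.26 N·m.
From τ = Iα: α = 27.26/2.718 = 10.03 rad/s².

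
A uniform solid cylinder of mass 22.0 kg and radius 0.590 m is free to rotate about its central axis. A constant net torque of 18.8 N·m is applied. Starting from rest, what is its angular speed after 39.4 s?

I = ½MR² = (1/2)(22.0)(0.590)² = 3.829 kg·m².
α = τ/I = 18.8/3.829 = 4.910 rad/s².
ω = ω₀ + αt = 0 + (4.910)(39.4) = 193.4 rad/s.

ω ≈ 193 rad/s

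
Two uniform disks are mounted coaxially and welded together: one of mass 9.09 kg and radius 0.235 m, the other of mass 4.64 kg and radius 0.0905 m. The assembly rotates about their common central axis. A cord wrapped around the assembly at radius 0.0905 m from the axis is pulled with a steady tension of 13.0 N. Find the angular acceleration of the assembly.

I = ½M₁R₁² + ½M₂R₂² = ½(9.09)(0.235)² + ½(4.64)(0.0905)² = 0.2700 kg·m².
τ = F r = (13.0)(0.0905) = 1.176 N·m.
α = τ/I = 1.176/0.2700 = 4.357 rad/s².

α ≈ 4.36 rad/s²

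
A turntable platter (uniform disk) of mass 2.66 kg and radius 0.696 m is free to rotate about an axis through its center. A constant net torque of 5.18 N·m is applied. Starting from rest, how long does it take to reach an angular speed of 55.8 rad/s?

I = ½MR² = (1/2)(2.66)(0.696)² = 0.6443 kg·m².
α = τ/I = 5.18/0.6443 = 8.040 rad/s².
ω = αt ⇒ t = ω/α = 55.8/8.040 = 6.940 s.

t ≈ 6.94 s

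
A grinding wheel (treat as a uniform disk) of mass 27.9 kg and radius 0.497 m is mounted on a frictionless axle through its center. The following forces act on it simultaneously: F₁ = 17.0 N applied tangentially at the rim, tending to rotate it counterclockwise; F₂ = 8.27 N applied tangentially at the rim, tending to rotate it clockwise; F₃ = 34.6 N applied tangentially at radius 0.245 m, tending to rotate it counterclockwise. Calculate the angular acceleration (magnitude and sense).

α ≈ 3.72 rad/s², counterclockwise

I = ½MR² = (1/2)(27.9)(0.497)² = 3.446 kg·m².
Taking counterclockwise as positive: τ₁ = +(17.0)(0.497) = +8.449 N·m; τ₂ = −(8.27)(0.497) = −4.110 N·m; τ₃ = +(34.6)(0.245) = +8.477 N·m.
Net torque τ = 12.82 N·m.
α = τ/I = 12.82/3.446 = 3.719 rad/s².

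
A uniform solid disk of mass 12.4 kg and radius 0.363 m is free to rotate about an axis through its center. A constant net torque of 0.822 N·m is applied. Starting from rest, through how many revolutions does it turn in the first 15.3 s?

≈ 18.7 revolutions

I = ½MR² = (1/2)(12.4)(0.363)² = 0.8170 kg·m².
α = τ/I = 0.822/0.8170 = 1.006 rad/s².
θ = ½αt² = ½(1.006)(15.3)² = 117.8 rad.
Revolutions = θ/(2π) = 18.74.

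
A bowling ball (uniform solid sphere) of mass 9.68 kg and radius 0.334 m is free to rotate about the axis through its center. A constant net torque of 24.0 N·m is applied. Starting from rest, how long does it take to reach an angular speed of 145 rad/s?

I = (2/5)MR² = (2/5)(9.68)(0.334)² = 0.4319 kg·m².
α = τ/I = 24.0/0.4319 = 55.56 rad/s².
ω = αt ⇒ t = ω/α = 145/55.56 = 2.610 s.

t ≈ 2.61 s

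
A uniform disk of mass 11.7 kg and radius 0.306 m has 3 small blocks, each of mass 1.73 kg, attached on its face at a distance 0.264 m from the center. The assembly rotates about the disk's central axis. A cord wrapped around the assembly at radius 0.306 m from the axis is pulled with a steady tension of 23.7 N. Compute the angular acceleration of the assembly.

I_disk = ½MR² = ½(11.7)(0.306)² = 0.5478 kg·m².
I_blocks = 3·m·r² = 3(1.73)(0.264)² = 0.3617 kg·m².
Total I = 0.9095 kg·m².
τ = F r = (23.7)(0.306) = 7.252 N·m.
α = τ/I = 7.252/0.9095 = 7.974 rad/s².

α ≈ 7.97 rad/s²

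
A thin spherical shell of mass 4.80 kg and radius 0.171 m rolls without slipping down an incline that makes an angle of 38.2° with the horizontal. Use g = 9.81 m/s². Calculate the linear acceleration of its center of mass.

Translation along the incline: Mg sinθ − f = Ma.
Rotation about the center: fR = Iα with I = (2/3)MR². No-slip gives a = αR, so f = (I/R²)a = (2/3)M a.
Substituting: Mg sinθ = (1 + 0.6667)Ma, so a = g sinθ/(1 + 0.6667) = (9.81) sin 38.2° / 1.667 = 3.640 m/s².

a ≈ 3.64 m/s²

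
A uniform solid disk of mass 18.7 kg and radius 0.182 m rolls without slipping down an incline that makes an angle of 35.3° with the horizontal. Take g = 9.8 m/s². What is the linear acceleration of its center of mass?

Translation along the incline: Mg sinθ − f = Ma.
Rotation about the center: fR = Iα with I = ½MR². No-slip gives a = αR, so f = (I/R²)a = (1/2)M a.
Substituting: Mg sinθ = (1 + 0.5000)Ma, so a = g sinθ/(1 + 0.5000) = (9.8) sin 35.3° / 1.500 = 3.775 m/s².

a ≈ 3.78 m/s²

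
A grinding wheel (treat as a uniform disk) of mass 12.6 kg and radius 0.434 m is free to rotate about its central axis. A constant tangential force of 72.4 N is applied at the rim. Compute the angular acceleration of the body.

α ≈ 26.5 rad/s²

I = ½MR² = (1/2)(12.6)(0.434)² = 1.187 kg·m².
τ = F R = (72.4)(0.434) = 31.42 N·m.
Newton's second law for rotation, τ = Iα, gives α = τ/I = 31.42/1.187 = 26.48 rad/s².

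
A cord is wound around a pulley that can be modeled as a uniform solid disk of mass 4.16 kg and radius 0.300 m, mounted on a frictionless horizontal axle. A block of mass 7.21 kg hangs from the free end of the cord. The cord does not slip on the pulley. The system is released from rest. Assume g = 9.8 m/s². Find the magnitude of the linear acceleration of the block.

I = ½MR² = (1/2)(4.16)(0.300)² = 0.1872 kg·m².
Block: mg − T = ma. Pulley: TR = Iα. No-slip: a = αR, so T = (I/R²)a = 2.080·a.
Then mg = (m + 2.080)a, so a = (7.21)(9.8)/(7.21 + 2.080) = 7.606 m/s².

a ≈ 7.61 m/s²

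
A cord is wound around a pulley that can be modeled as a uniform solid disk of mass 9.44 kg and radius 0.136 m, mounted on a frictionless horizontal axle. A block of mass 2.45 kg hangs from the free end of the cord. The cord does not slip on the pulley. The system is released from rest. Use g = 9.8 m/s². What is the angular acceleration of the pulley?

I = ½MR² = (1/2)(9.44)(0.136)² = 0.08730 kg·m².
Block: mg − T = ma. Pulley: TR = Iα. No-slip: a = αR, so T = (I/R²)a = 4.720·a.
Then mg = (m + 4.720)a, so a = (2.45)(9.8)/(2.45 + 4.720) = 3.349 m/s².
α = a/R = 3.349/0.136 = 24.62 rad/s².

α ≈ 24.6 rad/s²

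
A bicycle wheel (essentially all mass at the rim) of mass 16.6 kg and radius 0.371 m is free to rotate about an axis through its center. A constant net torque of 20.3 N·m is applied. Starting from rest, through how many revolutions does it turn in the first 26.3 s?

≈ 489 revolutions

I = MR² = (16.6)(0.371)² = 2.285 kg·m².
α = τ/I = 20.3/2.285 = 8.885 rad/s².
θ = ½αt² = ½(8.885)(26.3)² = 3073 rad.
Revolutions = θ/(2π) = 489.0.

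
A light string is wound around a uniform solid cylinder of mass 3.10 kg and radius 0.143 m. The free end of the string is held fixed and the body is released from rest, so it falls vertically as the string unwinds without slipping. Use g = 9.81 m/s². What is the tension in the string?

T ≈ 10.1 N

Translation: Mg − T = Ma. Rotation about the center: TR = Iα with I = ½MR².
With a = αR: T = (I/R²)a = (1/2)M a, so Mg = (1 + 0.5000)Ma.
a = g/(1 + 0.5000) = 9.81/1.500 = 6.540 m/s².
T = 0.5000·M·a = (0.5000)(3.10)(6.540) = 10.14 N.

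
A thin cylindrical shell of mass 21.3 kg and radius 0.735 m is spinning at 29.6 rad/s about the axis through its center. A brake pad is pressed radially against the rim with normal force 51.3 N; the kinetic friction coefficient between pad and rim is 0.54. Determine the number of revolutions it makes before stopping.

I = MR² = (21.3)(0.735)² = 11.51 kg·m².
Friction force f = μN = (0.54)(51.3) = 27.70 N at the rim; torque magnitude τ = fR = 20.36 N·m, opposing ω.
|α| = τ/I = 20.36/11.51 = 1.769 rad/s² (deceleration).
ω² = ω₀² − 2|α|θ with ω = 0 ⇒ θ = ω₀²/(2|α|) = 247.6 rad = 39.40 rev.

≈ 39.4 revolutions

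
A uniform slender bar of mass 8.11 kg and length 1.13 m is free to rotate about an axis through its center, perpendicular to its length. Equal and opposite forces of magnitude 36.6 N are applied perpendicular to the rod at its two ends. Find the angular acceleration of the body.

I = (1/12)ML² = (1/12)(8.11)(1.13)² = 0.8630 kg·m².
The couple gives τ = F·(L/2) + F·(L/2) = F L = (36.6)(1.13) = 41.36 N·m.
From τ = Iα: α = 41.36/0.8630 = 47.93 rad/s².

α ≈ 47.9 rad/s²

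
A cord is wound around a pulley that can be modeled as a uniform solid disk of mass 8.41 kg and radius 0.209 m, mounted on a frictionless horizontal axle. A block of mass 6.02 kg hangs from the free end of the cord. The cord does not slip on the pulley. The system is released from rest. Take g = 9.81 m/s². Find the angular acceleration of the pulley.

α ≈ 27.6 rad/s²

I = ½MR² = (1/2)(8.41)(0.209)² = 0.1837 kg·m².
Block: mg − T = ma. Pulley: TR = Iα. No-slip: a = αR, so T = (I/R²)a = 4.205·a.
Then mg = (m + 4.205)a, so a = (6.02)(9.81)/(6.02 + 4.205) = 5.776 m/s².
α = a/R = 5.776/0.209 = 27.63 rad/s².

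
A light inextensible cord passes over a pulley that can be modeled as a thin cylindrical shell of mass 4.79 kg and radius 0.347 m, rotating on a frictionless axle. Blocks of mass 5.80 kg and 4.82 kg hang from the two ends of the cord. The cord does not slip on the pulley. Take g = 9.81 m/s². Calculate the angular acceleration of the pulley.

I = MR² = (4.79)(0.347)² = 0.5768 kg·m².
Heavier block: m₁g − T₁ = m₁a. Lighter block: T₂ − m₂g = m₂a.
Pulley: (T₁ − T₂)R = Iα = I(a/R), so T₁ − T₂ = (I/R²)a = 1·M_p a = 4.790·a.
Adding the three: (m₁ − m₂)g = (m₁ + m₂ + 4.790)a, so a = (5.80 − 4.82)(9.81)/(5.80 + 4.82 + 4.790) = 0.6239 m/s².
α = a/R = 0.6239/0.347 = 1.798 rad/s².

α ≈ 1.80 rad/s²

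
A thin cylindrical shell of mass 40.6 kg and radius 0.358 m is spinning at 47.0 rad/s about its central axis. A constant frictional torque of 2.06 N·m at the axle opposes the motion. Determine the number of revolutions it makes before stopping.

≈ 444 revolutions

I = MR² = (40.6)(0.358)² = 5.203 kg·m².
The net torque has magnitude 2.06 N·m, opposing ω.
|α| = τ/I = 2.060/5.203 = 0.3959 rad/s² (deceleration).
ω² = ω₀² − 2|α|θ with ω = 0 ⇒ θ = ω₀²/(2|α|) = 2790 rad = 444.0 rev.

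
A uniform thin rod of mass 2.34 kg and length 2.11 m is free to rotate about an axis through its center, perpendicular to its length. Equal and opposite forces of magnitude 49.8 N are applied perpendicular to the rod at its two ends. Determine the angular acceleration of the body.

α ≈ 121 rad/s²

I = (1/12)ML² = (1/12)(2.34)(2.11)² = 0.8682 kg·m².
The couple gives τ = F·(L/2) + F·(L/2) = F L = (49.8)(2.11) = 105.1 N·m.
Newton's second law for rotation, τ = Iα, gives α = τ/I = 105.1/0.8682 = 121.0 rad/s².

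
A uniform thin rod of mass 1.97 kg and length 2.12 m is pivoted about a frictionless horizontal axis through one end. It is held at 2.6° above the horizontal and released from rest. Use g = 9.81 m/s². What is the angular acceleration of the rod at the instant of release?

α ≈ 6.93 rad/s²

About the pivot, I = (1/3)ML² = (1/3)(1.97)(2.12)² = 2.951 kg·m².
The weight acts at the center, a distance L/2 = 1.060 m from the pivot; τ = Mg(L/2) cos 2.6° = 20.46 N·m.
α = τ/I = 20.46/2.951 = 6.934 rad/s².
(Equivalently α = (3g/(2L)) cos 2.6° = 6.934 rad/s².)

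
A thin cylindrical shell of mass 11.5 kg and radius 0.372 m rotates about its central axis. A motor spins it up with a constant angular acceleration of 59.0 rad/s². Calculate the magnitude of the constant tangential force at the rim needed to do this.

F ≈ 252 N

I = MR² = (11.5)(0.372)² = 1.591 kg·m².
The required torque is τ = Iα = (1.591)(59.00) = 93.89 N·m.
A tangential force at the rim gives τ = FR, so F = τ/R = 93.89/0.372 = 252.4 N.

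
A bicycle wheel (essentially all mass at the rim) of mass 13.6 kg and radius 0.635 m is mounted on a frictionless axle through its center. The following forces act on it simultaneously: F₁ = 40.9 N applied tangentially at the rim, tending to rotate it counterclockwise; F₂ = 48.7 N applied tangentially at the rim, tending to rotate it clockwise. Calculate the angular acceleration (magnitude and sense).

I = MR² = (13.6)(0.635)² = 5.484 kg·m².
Taking counterclockwise as positive: τ₁ = +(40.9)(0.635) = +25.97 N·m; τ₂ = −(48.7)(0.635) = −30.92 N·m.
Net torque τ = -4.953 N·m.
α = τ/I = -4.953/5.484 = -0.9032 rad/s².

α ≈ 0.903 rad/s², clockwise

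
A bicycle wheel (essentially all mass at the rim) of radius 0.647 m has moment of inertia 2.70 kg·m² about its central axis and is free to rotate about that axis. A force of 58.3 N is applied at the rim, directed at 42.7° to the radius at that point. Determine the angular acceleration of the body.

Only the tangential component produces torque: τ = F R sinθ = (58.3)(0.647) sin 42.7° = 25.58 N·m.
Newton's second law for rotation, τ = Iα, gives α = τ/I = 25.58/2.700 = 9.474 rad/s².

α ≈ 9.47 rad/s²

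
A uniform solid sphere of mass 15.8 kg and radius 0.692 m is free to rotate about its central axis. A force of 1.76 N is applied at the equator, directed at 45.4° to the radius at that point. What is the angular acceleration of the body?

I = (2/5)MR² = (2/5)(15.8)(0.692)² = 3.026 kg·m².
Only the tangential component produces torque: τ = F R sinθ = (1.76)(0.692) sin 45.4° = 0.8672 N·m.
Newton's second law for rotation, τ = Iα, gives α = τ/I = 0.8672/3.026 = 0.2865 rad/s².

α ≈ 0.287 rad/s²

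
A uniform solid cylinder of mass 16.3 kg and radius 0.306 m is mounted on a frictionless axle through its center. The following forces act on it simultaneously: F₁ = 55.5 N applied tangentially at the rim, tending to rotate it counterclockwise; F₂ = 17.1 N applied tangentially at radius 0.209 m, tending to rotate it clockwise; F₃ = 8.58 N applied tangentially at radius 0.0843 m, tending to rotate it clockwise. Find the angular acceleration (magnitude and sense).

α ≈ 16.6 rad/s², counterclockwise

I = ½MR² = (1/2)(16.3)(0.306)² = 0.7631 kg·m².
Taking counterclockwise as positive: τ₁ = +(55.5)(0.306) = +16.98 N·m; τ₂ = −(17.1)(0.209) = −3.574 N·m; τ₃ = −(8.58)(0.0843) = −0.7233 N·m.
Net torque τ = 12.69 N·m.
α = τ/I = 12.69/0.7631 = 16.62 rad/s².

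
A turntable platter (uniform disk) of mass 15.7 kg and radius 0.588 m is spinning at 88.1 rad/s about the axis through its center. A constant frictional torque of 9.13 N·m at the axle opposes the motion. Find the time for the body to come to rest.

I = ½MR² = (1/2)(15.7)(0.588)² = 2.714 kg·m².
The net torque has magnitude 9.13 N·m, opposing ω.
|α| = τ/I = 9.130/2.714 = 3.364 rad/s² (deceleration).
0 = ω₀ − |α|t ⇒ t = ω₀/|α| = 88.1/3.364 = 26.19 s.

t ≈ 26.2 s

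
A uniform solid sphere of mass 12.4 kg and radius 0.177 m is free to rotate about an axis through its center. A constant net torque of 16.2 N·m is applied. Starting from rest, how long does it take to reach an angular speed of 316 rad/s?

t ≈ 3.03 s

I = (2/5)MR² = (2/5)(12.4)(0.177)² = 0.1554 kg·m².
α = τ/I = 16.2/0.1554 = 104.3 rad/s².
ω = αt ⇒ t = ω/α = 316/104.3 = 3.031 s.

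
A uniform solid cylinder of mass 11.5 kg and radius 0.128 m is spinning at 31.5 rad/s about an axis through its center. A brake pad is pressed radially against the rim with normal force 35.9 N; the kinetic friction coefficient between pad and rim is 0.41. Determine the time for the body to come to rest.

I = ½MR² = (1/2)(11.5)(0.128)² = 0.09421 kg·m².
Friction force f = μN = (0.41)(35.9) = 14.72 N at the rim; torque magnitude τ = fR = 1.884 N·m, opposing ω.
|α| = τ/I = 1.884/0.09421 = 20.00 rad/s² (deceleration).
0 = ω₀ − |α|t ⇒ t = ω₀/|α| = 31.5/20.00 = 1.575 s.

t ≈ 1.58 s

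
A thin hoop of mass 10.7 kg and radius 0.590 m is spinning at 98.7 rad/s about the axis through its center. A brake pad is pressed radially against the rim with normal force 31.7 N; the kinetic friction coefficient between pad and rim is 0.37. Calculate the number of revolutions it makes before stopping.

≈ 417 revolutions

I = MR² = (10.7)(0.590)² = 3.725 kg·m².
Friction force f = μN = (0.37)(31.7) = 11.73 N at the rim; torque magnitude τ = fR = 6.920 N·m, opposing ω.
|α| = τ/I = 6.920/3.725 = 1.858 rad/s² (deceleration).
ω² = ω₀² − 2|α|θ with ω = 0 ⇒ θ = ω₀²/(2|α|) = 2622 rad = 417.3 rev.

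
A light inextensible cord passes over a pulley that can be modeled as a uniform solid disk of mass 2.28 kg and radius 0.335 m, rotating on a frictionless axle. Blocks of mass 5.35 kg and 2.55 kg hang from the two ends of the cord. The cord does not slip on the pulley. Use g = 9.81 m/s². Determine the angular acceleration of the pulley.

I = ½MR² = (1/2)(2.28)(0.335)² = 0.1279 kg·m².
Heavier block: m₁g − T₁ = m₁a. Lighter block: T₂ − m₂g = m₂a.
Pulley: (T₁ − T₂)R = Iα = I(a/R), so T₁ − T₂ = (I/R²)a = (1/2)M_p a = 1.140·a.
Adding the three: (m₁ − m₂)g = (m₁ + m₂ + 1.140)a, so a = (5.35 − 2.55)(9.81)/(5.35 + 2.55 + 1.140) = 3.038 m/s².
α = a/R = 3.038/0.335 = 9.070 rad/s².

α ≈ 9.07 rad/s²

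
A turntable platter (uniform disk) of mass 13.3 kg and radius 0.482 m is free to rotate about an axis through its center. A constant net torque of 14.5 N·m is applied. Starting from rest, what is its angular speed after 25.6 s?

ω ≈ 240 rad/s

I = ½MR² = (1/2)(13.3)(0.482)² = 1.545 kg·m².
α = τ/I = 14.5/1.545 = 9.385 rad/s².
ω = ω₀ + αt = 0 + (9.385)(25.6) = 240.3 rad/s.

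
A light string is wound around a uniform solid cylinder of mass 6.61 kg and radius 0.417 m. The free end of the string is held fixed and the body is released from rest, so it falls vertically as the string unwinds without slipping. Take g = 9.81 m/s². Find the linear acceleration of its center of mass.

a ≈ 6.54 m/s²

Translation: Mg − T = Ma. Rotation about the center: TR = Iα with I = ½MR².
With a = αR: T = (I/R²)a = (1/2)M a, so Mg = (1 + 0.5000)Ma.
a = g/(1 + 0.5000) = 9.81/1.500 = 6.540 m/s².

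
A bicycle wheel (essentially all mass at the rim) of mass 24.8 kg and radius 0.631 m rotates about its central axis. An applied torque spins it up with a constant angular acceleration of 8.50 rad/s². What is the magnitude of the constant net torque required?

τ ≈ 83.9 N·m

I = MR² = (24.8)(0.631)² = 9.874 kg·m².
τ = Iα = (9.874)(8.500) = 83.93 N·m.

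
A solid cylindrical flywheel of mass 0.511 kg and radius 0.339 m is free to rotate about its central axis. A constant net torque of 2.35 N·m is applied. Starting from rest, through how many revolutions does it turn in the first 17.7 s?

≈ 2000 revolutions

I = ½MR² = (1/2)(0.511)(0.339)² = 0.02936 kg·m².
α = τ/I = 2.35/0.02936 = 80.03 rad/s².
θ = ½αt² = ½(80.03)(17.7)² = 12540 rad.
Revolutions = θ/(2π) = 1995.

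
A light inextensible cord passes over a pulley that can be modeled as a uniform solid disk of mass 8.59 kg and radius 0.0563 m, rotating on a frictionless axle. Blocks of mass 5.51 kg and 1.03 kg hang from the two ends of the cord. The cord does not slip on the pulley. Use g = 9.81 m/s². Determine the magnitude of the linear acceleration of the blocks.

a ≈ 4.06 m/s²

I = ½MR² = (1/2)(8.59)(0.0563)² = 0.01361 kg·m².
Heavier block: m₁g − T₁ = m₁a. Lighter block: T₂ − m₂g = m₂a.
Pulley: (T₁ − T₂)R = Iα = I(a/R), so T₁ − T₂ = (I/R²)a = (1/2)M_p a = 4.295·a.
Adding the three: (m₁ − m₂)g = (m₁ + m₂ + 4.295)a, so a = (5.51 − 1.03)(9.81)/(5.51 + 1.03 + 4.295) = 4.056 m/s².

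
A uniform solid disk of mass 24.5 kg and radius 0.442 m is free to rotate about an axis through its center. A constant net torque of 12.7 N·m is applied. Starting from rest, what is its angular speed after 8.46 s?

I = ½MR² = (1/2)(24.5)(0.442)² = 2.393 kg·m².
α = τ/I = 12.7/2.393 = 5.307 rad/s².
ω = ω₀ + αt = 0 + (5.307)(8.46) = 44.89 rad/s.

ω ≈ 44.9 rad/s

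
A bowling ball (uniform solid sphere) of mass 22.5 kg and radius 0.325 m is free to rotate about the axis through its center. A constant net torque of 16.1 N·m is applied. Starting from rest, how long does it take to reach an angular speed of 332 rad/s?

I = (2/5)MR² = (2/5)(22.5)(0.325)² = 0.9506 kg·m².
α = τ/I = 16.1/0.9506 = 16.94 rad/s².
ω = αt ⇒ t = ω/α = 332/16.94 = 19.60 s.

t ≈ 19.6 s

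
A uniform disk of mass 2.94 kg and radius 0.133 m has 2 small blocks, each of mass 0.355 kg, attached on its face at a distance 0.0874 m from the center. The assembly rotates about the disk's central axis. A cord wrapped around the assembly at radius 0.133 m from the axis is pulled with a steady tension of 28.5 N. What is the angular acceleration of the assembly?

α ≈ 121 rad/s²

I_disk = ½MR² = ½(2.94)(0.133)² = 0.02600 kg·m².
I_blocks = 2·m·r² = 2(0.355)(0.0874)² = 0.005424 kg·m².
Total I = 0.03143 kg·m².
τ = F r = (28.5)(0.133) = 3.791 N·m.
α = τ/I = 3.791/0.03143 = 120.6 rad/s².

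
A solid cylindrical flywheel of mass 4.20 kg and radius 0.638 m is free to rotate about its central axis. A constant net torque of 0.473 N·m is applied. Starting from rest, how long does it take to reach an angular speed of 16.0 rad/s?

t ≈ 28.9 s

I = ½MR² = (1/2)(4.20)(0.638)² = 0.8548 kg·m².
α = τ/I = 0.473/0.8548 = 0.5534 rad/s².
ω = αt ⇒ t = ω/α = 16.0/0.5534 = 28.91 s.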